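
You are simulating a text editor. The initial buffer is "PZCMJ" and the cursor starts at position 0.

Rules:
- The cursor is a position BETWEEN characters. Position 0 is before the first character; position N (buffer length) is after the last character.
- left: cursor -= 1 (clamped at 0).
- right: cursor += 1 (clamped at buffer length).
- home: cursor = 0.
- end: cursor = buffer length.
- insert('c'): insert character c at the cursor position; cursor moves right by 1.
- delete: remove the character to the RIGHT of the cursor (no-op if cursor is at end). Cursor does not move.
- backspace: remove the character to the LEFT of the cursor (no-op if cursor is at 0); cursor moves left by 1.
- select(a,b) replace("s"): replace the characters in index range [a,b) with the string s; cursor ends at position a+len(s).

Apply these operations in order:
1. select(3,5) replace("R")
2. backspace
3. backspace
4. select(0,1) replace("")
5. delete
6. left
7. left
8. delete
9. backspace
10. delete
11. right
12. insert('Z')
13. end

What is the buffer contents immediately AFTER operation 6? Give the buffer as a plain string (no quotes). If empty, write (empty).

Answer: (empty)

Derivation:
After op 1 (select(3,5) replace("R")): buf='PZCR' cursor=4
After op 2 (backspace): buf='PZC' cursor=3
After op 3 (backspace): buf='PZ' cursor=2
After op 4 (select(0,1) replace("")): buf='Z' cursor=0
After op 5 (delete): buf='(empty)' cursor=0
After op 6 (left): buf='(empty)' cursor=0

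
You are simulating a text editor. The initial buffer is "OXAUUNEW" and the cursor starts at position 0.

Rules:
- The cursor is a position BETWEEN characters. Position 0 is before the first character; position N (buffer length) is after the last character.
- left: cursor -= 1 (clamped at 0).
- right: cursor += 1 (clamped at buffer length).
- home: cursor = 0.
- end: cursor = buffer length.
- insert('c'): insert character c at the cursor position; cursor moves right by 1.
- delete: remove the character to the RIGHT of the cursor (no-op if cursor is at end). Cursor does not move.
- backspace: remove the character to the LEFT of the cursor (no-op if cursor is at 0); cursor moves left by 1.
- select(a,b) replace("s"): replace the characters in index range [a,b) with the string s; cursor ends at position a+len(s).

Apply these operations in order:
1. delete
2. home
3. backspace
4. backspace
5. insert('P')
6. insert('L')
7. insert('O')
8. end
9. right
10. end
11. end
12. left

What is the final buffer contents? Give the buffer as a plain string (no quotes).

Answer: PLOXAUUNEW

Derivation:
After op 1 (delete): buf='XAUUNEW' cursor=0
After op 2 (home): buf='XAUUNEW' cursor=0
After op 3 (backspace): buf='XAUUNEW' cursor=0
After op 4 (backspace): buf='XAUUNEW' cursor=0
After op 5 (insert('P')): buf='PXAUUNEW' cursor=1
After op 6 (insert('L')): buf='PLXAUUNEW' cursor=2
After op 7 (insert('O')): buf='PLOXAUUNEW' cursor=3
After op 8 (end): buf='PLOXAUUNEW' cursor=10
After op 9 (right): buf='PLOXAUUNEW' cursor=10
After op 10 (end): buf='PLOXAUUNEW' cursor=10
After op 11 (end): buf='PLOXAUUNEW' cursor=10
After op 12 (left): buf='PLOXAUUNEW' cursor=9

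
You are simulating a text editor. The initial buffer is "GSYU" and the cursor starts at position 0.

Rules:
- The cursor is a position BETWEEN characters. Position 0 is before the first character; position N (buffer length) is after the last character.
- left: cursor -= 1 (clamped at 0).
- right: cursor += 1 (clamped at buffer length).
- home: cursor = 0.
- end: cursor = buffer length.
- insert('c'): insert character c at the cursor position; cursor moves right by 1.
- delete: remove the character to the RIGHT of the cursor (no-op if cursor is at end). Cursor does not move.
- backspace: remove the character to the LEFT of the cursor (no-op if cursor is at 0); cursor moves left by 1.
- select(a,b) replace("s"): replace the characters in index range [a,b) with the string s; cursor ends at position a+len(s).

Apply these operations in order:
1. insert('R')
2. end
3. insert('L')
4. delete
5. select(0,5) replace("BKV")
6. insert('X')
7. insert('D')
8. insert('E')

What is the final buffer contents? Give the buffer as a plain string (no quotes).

After op 1 (insert('R')): buf='RGSYU' cursor=1
After op 2 (end): buf='RGSYU' cursor=5
After op 3 (insert('L')): buf='RGSYUL' cursor=6
After op 4 (delete): buf='RGSYUL' cursor=6
After op 5 (select(0,5) replace("BKV")): buf='BKVL' cursor=3
After op 6 (insert('X')): buf='BKVXL' cursor=4
After op 7 (insert('D')): buf='BKVXDL' cursor=5
After op 8 (insert('E')): buf='BKVXDEL' cursor=6

Answer: BKVXDEL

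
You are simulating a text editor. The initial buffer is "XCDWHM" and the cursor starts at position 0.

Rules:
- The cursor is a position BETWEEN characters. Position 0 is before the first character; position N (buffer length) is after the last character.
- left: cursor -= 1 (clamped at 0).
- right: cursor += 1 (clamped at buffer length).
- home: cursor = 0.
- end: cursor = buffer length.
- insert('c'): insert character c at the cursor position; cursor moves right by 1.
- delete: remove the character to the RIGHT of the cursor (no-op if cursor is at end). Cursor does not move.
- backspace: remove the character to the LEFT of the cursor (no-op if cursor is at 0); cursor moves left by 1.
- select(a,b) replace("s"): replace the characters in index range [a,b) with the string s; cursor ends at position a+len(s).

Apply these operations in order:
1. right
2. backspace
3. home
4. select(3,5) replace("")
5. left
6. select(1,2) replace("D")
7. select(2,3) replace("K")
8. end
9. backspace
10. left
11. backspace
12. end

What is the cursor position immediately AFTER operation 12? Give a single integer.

After op 1 (right): buf='XCDWHM' cursor=1
After op 2 (backspace): buf='CDWHM' cursor=0
After op 3 (home): buf='CDWHM' cursor=0
After op 4 (select(3,5) replace("")): buf='CDW' cursor=3
After op 5 (left): buf='CDW' cursor=2
After op 6 (select(1,2) replace("D")): buf='CDW' cursor=2
After op 7 (select(2,3) replace("K")): buf='CDK' cursor=3
After op 8 (end): buf='CDK' cursor=3
After op 9 (backspace): buf='CD' cursor=2
After op 10 (left): buf='CD' cursor=1
After op 11 (backspace): buf='D' cursor=0
After op 12 (end): buf='D' cursor=1

Answer: 1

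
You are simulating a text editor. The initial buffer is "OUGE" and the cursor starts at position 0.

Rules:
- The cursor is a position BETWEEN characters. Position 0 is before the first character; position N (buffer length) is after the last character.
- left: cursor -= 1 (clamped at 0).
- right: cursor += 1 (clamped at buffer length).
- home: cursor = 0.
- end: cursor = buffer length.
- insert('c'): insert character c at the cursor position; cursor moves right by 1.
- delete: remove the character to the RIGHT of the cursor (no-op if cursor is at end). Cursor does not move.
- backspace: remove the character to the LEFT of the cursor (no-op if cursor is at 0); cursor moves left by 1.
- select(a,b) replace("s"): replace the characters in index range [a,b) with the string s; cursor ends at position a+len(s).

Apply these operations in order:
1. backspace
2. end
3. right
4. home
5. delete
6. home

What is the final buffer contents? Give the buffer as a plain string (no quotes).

After op 1 (backspace): buf='OUGE' cursor=0
After op 2 (end): buf='OUGE' cursor=4
After op 3 (right): buf='OUGE' cursor=4
After op 4 (home): buf='OUGE' cursor=0
After op 5 (delete): buf='UGE' cursor=0
After op 6 (home): buf='UGE' cursor=0

Answer: UGE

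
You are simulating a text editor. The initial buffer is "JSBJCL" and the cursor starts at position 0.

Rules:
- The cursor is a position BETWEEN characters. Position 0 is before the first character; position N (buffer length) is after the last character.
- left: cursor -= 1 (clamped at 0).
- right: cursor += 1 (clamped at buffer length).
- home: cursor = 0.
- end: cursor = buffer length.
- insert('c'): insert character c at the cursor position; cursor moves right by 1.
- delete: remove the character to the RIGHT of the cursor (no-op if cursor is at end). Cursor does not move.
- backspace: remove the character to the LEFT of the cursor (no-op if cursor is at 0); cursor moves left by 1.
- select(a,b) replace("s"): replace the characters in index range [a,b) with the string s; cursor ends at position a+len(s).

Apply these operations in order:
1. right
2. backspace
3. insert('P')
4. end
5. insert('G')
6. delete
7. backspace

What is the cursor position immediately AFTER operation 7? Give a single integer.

After op 1 (right): buf='JSBJCL' cursor=1
After op 2 (backspace): buf='SBJCL' cursor=0
After op 3 (insert('P')): buf='PSBJCL' cursor=1
After op 4 (end): buf='PSBJCL' cursor=6
After op 5 (insert('G')): buf='PSBJCLG' cursor=7
After op 6 (delete): buf='PSBJCLG' cursor=7
After op 7 (backspace): buf='PSBJCL' cursor=6

Answer: 6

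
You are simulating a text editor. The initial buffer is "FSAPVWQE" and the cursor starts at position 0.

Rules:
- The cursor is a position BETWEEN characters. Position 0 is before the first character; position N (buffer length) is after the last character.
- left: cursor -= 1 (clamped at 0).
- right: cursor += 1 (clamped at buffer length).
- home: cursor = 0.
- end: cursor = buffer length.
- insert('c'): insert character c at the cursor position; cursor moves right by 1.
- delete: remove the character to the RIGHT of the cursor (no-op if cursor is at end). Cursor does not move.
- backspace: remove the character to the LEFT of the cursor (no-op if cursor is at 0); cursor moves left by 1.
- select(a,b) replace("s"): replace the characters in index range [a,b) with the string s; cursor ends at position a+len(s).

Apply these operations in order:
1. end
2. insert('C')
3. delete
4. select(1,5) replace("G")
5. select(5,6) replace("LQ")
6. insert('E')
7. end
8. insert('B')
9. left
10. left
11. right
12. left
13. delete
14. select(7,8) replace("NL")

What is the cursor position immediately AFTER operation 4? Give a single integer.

After op 1 (end): buf='FSAPVWQE' cursor=8
After op 2 (insert('C')): buf='FSAPVWQEC' cursor=9
After op 3 (delete): buf='FSAPVWQEC' cursor=9
After op 4 (select(1,5) replace("G")): buf='FGWQEC' cursor=2

Answer: 2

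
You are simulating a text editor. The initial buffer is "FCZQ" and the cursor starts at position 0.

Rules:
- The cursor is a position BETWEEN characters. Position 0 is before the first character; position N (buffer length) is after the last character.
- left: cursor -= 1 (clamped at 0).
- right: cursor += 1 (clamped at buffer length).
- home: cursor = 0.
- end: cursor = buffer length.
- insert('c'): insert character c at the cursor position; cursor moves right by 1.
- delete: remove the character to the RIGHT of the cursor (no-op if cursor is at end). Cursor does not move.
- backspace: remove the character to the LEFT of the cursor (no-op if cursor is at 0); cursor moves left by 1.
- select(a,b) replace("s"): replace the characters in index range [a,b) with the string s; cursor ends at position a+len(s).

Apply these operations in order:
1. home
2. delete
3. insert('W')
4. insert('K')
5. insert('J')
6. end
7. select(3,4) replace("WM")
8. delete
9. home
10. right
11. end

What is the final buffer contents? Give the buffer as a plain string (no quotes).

Answer: WKJWMQ

Derivation:
After op 1 (home): buf='FCZQ' cursor=0
After op 2 (delete): buf='CZQ' cursor=0
After op 3 (insert('W')): buf='WCZQ' cursor=1
After op 4 (insert('K')): buf='WKCZQ' cursor=2
After op 5 (insert('J')): buf='WKJCZQ' cursor=3
After op 6 (end): buf='WKJCZQ' cursor=6
After op 7 (select(3,4) replace("WM")): buf='WKJWMZQ' cursor=5
After op 8 (delete): buf='WKJWMQ' cursor=5
After op 9 (home): buf='WKJWMQ' cursor=0
After op 10 (right): buf='WKJWMQ' cursor=1
After op 11 (end): buf='WKJWMQ' cursor=6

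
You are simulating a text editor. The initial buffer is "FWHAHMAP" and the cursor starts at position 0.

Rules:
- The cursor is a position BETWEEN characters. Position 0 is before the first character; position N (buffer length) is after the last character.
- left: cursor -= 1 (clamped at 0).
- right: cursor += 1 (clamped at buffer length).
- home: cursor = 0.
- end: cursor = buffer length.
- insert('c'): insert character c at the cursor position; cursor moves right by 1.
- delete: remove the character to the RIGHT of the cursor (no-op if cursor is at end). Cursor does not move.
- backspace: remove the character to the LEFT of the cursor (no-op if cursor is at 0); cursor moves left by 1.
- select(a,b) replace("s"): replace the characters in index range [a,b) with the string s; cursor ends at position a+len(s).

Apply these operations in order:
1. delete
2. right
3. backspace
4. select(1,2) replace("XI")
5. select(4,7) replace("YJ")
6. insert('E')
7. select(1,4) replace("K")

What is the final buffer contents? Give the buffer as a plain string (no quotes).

Answer: HKYJE

Derivation:
After op 1 (delete): buf='WHAHMAP' cursor=0
After op 2 (right): buf='WHAHMAP' cursor=1
After op 3 (backspace): buf='HAHMAP' cursor=0
After op 4 (select(1,2) replace("XI")): buf='HXIHMAP' cursor=3
After op 5 (select(4,7) replace("YJ")): buf='HXIHYJ' cursor=6
After op 6 (insert('E')): buf='HXIHYJE' cursor=7
After op 7 (select(1,4) replace("K")): buf='HKYJE' cursor=2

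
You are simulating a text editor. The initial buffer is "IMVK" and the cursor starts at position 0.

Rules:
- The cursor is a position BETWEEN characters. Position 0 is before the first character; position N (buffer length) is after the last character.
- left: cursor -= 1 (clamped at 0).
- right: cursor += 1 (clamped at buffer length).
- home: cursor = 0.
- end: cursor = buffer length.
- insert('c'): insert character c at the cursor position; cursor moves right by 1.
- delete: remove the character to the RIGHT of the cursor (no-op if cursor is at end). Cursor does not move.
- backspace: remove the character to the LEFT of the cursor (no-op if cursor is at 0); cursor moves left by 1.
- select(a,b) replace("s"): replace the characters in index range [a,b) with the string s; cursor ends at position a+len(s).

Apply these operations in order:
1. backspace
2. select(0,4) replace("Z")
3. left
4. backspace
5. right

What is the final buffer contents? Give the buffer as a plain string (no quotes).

Answer: Z

Derivation:
After op 1 (backspace): buf='IMVK' cursor=0
After op 2 (select(0,4) replace("Z")): buf='Z' cursor=1
After op 3 (left): buf='Z' cursor=0
After op 4 (backspace): buf='Z' cursor=0
After op 5 (right): buf='Z' cursor=1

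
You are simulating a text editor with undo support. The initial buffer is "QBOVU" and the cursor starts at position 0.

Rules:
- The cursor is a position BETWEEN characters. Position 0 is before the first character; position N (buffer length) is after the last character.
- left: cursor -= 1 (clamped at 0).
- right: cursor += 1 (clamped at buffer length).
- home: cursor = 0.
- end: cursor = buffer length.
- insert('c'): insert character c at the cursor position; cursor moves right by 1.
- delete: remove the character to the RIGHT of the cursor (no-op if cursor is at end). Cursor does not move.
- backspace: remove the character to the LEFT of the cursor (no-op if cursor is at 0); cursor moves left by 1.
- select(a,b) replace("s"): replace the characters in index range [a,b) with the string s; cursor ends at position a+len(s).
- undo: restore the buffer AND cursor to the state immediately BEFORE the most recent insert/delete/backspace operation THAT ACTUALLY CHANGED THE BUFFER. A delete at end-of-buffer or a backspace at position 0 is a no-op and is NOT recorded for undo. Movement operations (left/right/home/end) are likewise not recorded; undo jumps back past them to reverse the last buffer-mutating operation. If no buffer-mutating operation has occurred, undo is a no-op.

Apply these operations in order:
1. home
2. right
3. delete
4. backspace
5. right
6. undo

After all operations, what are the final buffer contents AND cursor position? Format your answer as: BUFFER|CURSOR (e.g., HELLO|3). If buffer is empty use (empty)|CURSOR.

After op 1 (home): buf='QBOVU' cursor=0
After op 2 (right): buf='QBOVU' cursor=1
After op 3 (delete): buf='QOVU' cursor=1
After op 4 (backspace): buf='OVU' cursor=0
After op 5 (right): buf='OVU' cursor=1
After op 6 (undo): buf='QOVU' cursor=1

Answer: QOVU|1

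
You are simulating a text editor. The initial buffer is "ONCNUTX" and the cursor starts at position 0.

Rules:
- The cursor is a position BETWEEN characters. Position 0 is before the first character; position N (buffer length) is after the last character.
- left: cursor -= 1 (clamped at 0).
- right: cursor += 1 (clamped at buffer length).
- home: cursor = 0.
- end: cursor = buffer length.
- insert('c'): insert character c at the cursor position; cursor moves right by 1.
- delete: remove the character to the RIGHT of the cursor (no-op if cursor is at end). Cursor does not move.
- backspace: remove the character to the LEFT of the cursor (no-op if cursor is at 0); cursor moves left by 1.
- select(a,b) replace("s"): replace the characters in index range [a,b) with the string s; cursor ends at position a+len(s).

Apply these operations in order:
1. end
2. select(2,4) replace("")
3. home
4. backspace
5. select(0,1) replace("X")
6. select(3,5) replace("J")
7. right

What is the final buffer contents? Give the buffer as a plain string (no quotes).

Answer: XNUJ

Derivation:
After op 1 (end): buf='ONCNUTX' cursor=7
After op 2 (select(2,4) replace("")): buf='ONUTX' cursor=2
After op 3 (home): buf='ONUTX' cursor=0
After op 4 (backspace): buf='ONUTX' cursor=0
After op 5 (select(0,1) replace("X")): buf='XNUTX' cursor=1
After op 6 (select(3,5) replace("J")): buf='XNUJ' cursor=4
After op 7 (right): buf='XNUJ' cursor=4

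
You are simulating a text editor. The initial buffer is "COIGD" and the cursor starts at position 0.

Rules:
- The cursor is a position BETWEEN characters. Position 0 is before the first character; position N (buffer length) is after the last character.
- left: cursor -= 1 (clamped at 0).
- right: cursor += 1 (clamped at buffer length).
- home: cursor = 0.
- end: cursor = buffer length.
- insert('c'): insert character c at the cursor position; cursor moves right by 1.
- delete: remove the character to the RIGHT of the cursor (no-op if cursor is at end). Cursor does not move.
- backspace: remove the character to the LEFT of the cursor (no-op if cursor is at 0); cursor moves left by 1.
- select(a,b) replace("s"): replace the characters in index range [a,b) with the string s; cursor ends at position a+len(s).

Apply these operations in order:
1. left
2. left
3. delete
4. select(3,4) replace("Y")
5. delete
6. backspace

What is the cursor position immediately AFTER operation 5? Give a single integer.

Answer: 4

Derivation:
After op 1 (left): buf='COIGD' cursor=0
After op 2 (left): buf='COIGD' cursor=0
After op 3 (delete): buf='OIGD' cursor=0
After op 4 (select(3,4) replace("Y")): buf='OIGY' cursor=4
After op 5 (delete): buf='OIGY' cursor=4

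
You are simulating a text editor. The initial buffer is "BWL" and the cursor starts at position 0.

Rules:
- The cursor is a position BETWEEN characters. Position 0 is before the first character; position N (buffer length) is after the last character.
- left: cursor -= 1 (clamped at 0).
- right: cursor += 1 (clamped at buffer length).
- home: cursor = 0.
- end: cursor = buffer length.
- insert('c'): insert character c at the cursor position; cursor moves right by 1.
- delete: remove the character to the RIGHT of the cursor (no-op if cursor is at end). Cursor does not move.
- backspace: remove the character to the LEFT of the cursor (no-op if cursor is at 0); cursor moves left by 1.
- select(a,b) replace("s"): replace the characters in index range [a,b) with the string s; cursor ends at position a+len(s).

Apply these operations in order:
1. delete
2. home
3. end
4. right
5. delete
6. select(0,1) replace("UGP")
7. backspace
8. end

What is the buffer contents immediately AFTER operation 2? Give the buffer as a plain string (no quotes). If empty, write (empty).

Answer: WL

Derivation:
After op 1 (delete): buf='WL' cursor=0
After op 2 (home): buf='WL' cursor=0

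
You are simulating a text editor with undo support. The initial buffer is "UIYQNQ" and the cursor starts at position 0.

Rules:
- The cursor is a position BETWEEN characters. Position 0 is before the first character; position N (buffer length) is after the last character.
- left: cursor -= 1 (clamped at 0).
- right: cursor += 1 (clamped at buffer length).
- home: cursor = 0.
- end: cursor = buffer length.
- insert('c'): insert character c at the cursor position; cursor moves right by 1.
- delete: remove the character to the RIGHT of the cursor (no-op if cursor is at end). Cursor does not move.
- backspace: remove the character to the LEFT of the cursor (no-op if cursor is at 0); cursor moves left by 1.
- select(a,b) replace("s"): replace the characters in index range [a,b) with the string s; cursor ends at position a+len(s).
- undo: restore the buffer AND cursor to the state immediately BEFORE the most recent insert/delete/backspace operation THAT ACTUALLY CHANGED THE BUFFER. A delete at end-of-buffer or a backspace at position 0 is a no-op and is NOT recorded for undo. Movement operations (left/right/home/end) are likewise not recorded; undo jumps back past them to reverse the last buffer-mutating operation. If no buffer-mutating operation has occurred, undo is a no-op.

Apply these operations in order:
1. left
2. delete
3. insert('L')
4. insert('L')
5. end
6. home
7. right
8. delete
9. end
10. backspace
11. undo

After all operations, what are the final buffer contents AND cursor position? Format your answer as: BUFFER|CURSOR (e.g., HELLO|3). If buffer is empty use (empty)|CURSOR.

Answer: LIYQNQ|6

Derivation:
After op 1 (left): buf='UIYQNQ' cursor=0
After op 2 (delete): buf='IYQNQ' cursor=0
After op 3 (insert('L')): buf='LIYQNQ' cursor=1
After op 4 (insert('L')): buf='LLIYQNQ' cursor=2
After op 5 (end): buf='LLIYQNQ' cursor=7
After op 6 (home): buf='LLIYQNQ' cursor=0
After op 7 (right): buf='LLIYQNQ' cursor=1
After op 8 (delete): buf='LIYQNQ' cursor=1
After op 9 (end): buf='LIYQNQ' cursor=6
After op 10 (backspace): buf='LIYQN' cursor=5
After op 11 (undo): buf='LIYQNQ' cursor=6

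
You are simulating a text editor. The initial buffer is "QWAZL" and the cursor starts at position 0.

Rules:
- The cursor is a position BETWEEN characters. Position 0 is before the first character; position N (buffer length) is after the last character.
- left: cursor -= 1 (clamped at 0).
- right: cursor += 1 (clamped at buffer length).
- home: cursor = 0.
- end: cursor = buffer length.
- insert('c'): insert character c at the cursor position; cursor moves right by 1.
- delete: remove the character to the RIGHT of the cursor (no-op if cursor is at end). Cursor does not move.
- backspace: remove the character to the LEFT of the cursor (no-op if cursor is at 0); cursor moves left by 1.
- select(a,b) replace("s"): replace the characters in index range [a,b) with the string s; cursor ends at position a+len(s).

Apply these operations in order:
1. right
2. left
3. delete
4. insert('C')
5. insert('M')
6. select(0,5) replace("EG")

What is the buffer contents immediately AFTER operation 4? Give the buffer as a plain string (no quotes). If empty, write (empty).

Answer: CWAZL

Derivation:
After op 1 (right): buf='QWAZL' cursor=1
After op 2 (left): buf='QWAZL' cursor=0
After op 3 (delete): buf='WAZL' cursor=0
After op 4 (insert('C')): buf='CWAZL' cursor=1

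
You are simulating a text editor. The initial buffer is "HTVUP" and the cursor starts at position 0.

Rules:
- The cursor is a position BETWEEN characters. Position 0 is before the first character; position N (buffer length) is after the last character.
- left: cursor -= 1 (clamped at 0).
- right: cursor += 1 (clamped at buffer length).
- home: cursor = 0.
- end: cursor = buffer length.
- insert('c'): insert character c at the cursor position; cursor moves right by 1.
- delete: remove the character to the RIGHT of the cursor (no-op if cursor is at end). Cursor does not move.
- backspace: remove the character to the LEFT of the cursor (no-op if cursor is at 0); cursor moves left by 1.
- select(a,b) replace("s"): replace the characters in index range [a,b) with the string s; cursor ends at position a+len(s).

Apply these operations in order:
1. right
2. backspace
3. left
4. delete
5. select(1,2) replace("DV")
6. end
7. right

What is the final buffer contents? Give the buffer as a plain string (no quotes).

After op 1 (right): buf='HTVUP' cursor=1
After op 2 (backspace): buf='TVUP' cursor=0
After op 3 (left): buf='TVUP' cursor=0
After op 4 (delete): buf='VUP' cursor=0
After op 5 (select(1,2) replace("DV")): buf='VDVP' cursor=3
After op 6 (end): buf='VDVP' cursor=4
After op 7 (right): buf='VDVP' cursor=4

Answer: VDVP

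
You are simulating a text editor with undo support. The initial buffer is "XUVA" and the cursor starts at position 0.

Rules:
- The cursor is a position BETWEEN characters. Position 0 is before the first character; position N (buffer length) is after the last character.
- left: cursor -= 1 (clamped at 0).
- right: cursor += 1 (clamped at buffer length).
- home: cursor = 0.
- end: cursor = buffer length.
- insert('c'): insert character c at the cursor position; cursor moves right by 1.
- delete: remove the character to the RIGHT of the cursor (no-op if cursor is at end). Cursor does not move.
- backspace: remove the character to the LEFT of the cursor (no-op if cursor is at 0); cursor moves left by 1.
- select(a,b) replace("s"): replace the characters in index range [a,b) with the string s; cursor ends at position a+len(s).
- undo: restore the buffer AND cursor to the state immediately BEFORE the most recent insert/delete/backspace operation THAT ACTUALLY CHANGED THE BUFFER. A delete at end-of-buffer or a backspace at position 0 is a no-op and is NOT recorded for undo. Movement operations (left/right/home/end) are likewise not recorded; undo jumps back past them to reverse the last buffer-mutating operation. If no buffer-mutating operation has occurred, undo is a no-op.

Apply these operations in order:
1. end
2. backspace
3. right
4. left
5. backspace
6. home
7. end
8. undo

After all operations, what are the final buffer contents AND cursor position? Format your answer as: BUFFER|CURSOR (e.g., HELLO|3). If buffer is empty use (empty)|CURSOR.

Answer: XUV|2

Derivation:
After op 1 (end): buf='XUVA' cursor=4
After op 2 (backspace): buf='XUV' cursor=3
After op 3 (right): buf='XUV' cursor=3
After op 4 (left): buf='XUV' cursor=2
After op 5 (backspace): buf='XV' cursor=1
After op 6 (home): buf='XV' cursor=0
After op 7 (end): buf='XV' cursor=2
After op 8 (undo): buf='XUV' cursor=2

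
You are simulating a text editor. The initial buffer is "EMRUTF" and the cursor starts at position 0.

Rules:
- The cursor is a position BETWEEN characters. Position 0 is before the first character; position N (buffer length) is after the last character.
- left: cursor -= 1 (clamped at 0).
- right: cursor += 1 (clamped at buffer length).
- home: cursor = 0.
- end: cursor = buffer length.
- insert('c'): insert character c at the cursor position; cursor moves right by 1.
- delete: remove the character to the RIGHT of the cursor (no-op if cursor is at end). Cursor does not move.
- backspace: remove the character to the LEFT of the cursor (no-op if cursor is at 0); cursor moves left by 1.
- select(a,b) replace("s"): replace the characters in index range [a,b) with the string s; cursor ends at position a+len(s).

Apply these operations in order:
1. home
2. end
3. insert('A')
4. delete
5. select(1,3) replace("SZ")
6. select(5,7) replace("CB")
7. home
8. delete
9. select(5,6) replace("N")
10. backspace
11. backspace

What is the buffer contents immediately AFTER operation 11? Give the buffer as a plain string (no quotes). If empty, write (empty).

After op 1 (home): buf='EMRUTF' cursor=0
After op 2 (end): buf='EMRUTF' cursor=6
After op 3 (insert('A')): buf='EMRUTFA' cursor=7
After op 4 (delete): buf='EMRUTFA' cursor=7
After op 5 (select(1,3) replace("SZ")): buf='ESZUTFA' cursor=3
After op 6 (select(5,7) replace("CB")): buf='ESZUTCB' cursor=7
After op 7 (home): buf='ESZUTCB' cursor=0
After op 8 (delete): buf='SZUTCB' cursor=0
After op 9 (select(5,6) replace("N")): buf='SZUTCN' cursor=6
After op 10 (backspace): buf='SZUTC' cursor=5
After op 11 (backspace): buf='SZUT' cursor=4

Answer: SZUT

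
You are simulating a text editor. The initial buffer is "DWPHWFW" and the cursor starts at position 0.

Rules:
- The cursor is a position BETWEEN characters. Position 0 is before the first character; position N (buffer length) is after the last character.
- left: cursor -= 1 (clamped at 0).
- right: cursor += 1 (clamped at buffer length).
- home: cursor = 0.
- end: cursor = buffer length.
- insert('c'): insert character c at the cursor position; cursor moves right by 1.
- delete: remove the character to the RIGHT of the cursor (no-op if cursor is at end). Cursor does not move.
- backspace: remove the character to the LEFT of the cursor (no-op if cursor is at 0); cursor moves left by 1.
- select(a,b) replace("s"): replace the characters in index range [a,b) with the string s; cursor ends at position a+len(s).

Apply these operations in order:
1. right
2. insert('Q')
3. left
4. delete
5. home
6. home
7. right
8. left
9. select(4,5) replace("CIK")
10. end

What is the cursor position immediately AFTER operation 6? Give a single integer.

Answer: 0

Derivation:
After op 1 (right): buf='DWPHWFW' cursor=1
After op 2 (insert('Q')): buf='DQWPHWFW' cursor=2
After op 3 (left): buf='DQWPHWFW' cursor=1
After op 4 (delete): buf='DWPHWFW' cursor=1
After op 5 (home): buf='DWPHWFW' cursor=0
After op 6 (home): buf='DWPHWFW' cursor=0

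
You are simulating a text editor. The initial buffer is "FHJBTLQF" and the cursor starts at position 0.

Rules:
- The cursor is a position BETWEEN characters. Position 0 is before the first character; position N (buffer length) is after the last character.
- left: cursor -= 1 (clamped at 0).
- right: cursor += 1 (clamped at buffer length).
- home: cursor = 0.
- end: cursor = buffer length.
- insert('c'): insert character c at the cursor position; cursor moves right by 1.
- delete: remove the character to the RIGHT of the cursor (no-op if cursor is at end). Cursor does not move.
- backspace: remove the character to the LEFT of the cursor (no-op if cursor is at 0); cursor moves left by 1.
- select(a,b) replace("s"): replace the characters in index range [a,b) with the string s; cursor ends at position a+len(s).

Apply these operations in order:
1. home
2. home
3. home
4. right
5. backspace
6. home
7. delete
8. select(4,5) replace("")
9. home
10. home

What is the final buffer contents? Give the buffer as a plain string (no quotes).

After op 1 (home): buf='FHJBTLQF' cursor=0
After op 2 (home): buf='FHJBTLQF' cursor=0
After op 3 (home): buf='FHJBTLQF' cursor=0
After op 4 (right): buf='FHJBTLQF' cursor=1
After op 5 (backspace): buf='HJBTLQF' cursor=0
After op 6 (home): buf='HJBTLQF' cursor=0
After op 7 (delete): buf='JBTLQF' cursor=0
After op 8 (select(4,5) replace("")): buf='JBTLF' cursor=4
After op 9 (home): buf='JBTLF' cursor=0
After op 10 (home): buf='JBTLF' cursor=0

Answer: JBTLF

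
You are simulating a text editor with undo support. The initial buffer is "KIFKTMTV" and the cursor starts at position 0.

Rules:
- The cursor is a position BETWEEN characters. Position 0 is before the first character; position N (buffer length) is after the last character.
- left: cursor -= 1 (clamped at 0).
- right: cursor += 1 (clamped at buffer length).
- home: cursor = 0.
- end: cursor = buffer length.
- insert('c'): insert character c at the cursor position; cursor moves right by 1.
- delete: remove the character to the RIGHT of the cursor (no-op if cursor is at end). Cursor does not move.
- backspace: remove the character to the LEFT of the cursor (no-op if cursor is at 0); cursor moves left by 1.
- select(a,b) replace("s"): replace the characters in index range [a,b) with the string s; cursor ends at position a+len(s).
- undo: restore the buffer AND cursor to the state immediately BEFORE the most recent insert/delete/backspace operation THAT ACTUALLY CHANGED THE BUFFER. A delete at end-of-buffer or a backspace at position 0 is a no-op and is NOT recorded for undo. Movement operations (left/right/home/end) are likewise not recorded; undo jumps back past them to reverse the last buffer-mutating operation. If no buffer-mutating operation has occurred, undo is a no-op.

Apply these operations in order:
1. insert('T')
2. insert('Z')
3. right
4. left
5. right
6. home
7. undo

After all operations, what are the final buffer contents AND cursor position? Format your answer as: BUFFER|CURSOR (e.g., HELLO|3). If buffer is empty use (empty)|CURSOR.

Answer: TKIFKTMTV|1

Derivation:
After op 1 (insert('T')): buf='TKIFKTMTV' cursor=1
After op 2 (insert('Z')): buf='TZKIFKTMTV' cursor=2
After op 3 (right): buf='TZKIFKTMTV' cursor=3
After op 4 (left): buf='TZKIFKTMTV' cursor=2
After op 5 (right): buf='TZKIFKTMTV' cursor=3
After op 6 (home): buf='TZKIFKTMTV' cursor=0
After op 7 (undo): buf='TKIFKTMTV' cursor=1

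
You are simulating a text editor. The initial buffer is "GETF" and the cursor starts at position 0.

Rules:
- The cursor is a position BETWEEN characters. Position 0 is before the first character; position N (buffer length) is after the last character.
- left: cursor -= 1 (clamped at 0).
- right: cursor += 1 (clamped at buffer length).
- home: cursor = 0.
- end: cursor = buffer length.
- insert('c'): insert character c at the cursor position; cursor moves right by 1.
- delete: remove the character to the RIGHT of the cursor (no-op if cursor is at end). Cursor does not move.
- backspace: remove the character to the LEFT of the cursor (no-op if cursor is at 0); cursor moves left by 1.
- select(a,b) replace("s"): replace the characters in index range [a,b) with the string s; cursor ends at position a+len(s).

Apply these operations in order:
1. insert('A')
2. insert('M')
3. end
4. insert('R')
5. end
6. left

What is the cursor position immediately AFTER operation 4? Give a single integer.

After op 1 (insert('A')): buf='AGETF' cursor=1
After op 2 (insert('M')): buf='AMGETF' cursor=2
After op 3 (end): buf='AMGETF' cursor=6
After op 4 (insert('R')): buf='AMGETFR' cursor=7

Answer: 7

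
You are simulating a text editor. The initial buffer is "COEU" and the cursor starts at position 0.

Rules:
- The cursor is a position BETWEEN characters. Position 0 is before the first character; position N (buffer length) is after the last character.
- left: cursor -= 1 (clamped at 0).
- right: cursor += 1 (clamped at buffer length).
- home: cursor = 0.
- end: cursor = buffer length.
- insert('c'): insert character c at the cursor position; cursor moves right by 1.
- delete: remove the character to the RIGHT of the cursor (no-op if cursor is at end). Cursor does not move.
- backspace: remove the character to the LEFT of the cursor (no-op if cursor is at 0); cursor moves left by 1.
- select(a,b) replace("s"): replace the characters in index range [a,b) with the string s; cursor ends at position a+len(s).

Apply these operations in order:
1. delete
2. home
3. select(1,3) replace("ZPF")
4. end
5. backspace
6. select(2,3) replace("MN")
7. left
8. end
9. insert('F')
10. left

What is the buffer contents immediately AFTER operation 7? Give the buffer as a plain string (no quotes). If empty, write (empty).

Answer: OZMN

Derivation:
After op 1 (delete): buf='OEU' cursor=0
After op 2 (home): buf='OEU' cursor=0
After op 3 (select(1,3) replace("ZPF")): buf='OZPF' cursor=4
After op 4 (end): buf='OZPF' cursor=4
After op 5 (backspace): buf='OZP' cursor=3
After op 6 (select(2,3) replace("MN")): buf='OZMN' cursor=4
After op 7 (left): buf='OZMN' cursor=3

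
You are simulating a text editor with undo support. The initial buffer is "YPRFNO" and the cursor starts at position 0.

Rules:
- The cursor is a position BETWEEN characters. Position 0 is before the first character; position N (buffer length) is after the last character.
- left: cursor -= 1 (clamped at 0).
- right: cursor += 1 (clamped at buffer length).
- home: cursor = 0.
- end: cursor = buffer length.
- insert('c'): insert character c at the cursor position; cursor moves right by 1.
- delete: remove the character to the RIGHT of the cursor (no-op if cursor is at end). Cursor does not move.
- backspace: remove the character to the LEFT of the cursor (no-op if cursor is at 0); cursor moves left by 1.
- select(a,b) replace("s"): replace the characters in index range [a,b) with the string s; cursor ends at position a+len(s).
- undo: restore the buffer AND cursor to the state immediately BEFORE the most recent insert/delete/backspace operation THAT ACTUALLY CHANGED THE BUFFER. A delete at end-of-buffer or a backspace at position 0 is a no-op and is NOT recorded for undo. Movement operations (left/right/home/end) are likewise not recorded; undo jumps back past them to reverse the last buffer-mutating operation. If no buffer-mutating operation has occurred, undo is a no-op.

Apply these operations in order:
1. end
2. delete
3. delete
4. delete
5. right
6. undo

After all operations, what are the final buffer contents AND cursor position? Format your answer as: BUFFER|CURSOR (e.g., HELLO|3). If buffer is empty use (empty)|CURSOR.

Answer: YPRFNO|6

Derivation:
After op 1 (end): buf='YPRFNO' cursor=6
After op 2 (delete): buf='YPRFNO' cursor=6
After op 3 (delete): buf='YPRFNO' cursor=6
After op 4 (delete): buf='YPRFNO' cursor=6
After op 5 (right): buf='YPRFNO' cursor=6
After op 6 (undo): buf='YPRFNO' cursor=6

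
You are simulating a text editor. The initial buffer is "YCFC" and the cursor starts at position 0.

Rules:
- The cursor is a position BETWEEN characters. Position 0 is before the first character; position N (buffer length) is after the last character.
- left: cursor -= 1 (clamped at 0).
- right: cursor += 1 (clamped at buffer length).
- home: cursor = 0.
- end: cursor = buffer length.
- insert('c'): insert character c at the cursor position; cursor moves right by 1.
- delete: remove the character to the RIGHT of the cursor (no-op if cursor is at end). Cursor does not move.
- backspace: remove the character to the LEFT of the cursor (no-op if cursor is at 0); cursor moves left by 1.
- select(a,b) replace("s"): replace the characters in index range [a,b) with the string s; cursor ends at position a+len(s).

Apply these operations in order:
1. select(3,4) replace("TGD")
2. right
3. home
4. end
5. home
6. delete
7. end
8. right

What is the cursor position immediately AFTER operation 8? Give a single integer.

Answer: 5

Derivation:
After op 1 (select(3,4) replace("TGD")): buf='YCFTGD' cursor=6
After op 2 (right): buf='YCFTGD' cursor=6
After op 3 (home): buf='YCFTGD' cursor=0
After op 4 (end): buf='YCFTGD' cursor=6
After op 5 (home): buf='YCFTGD' cursor=0
After op 6 (delete): buf='CFTGD' cursor=0
After op 7 (end): buf='CFTGD' cursor=5
After op 8 (right): buf='CFTGD' cursor=5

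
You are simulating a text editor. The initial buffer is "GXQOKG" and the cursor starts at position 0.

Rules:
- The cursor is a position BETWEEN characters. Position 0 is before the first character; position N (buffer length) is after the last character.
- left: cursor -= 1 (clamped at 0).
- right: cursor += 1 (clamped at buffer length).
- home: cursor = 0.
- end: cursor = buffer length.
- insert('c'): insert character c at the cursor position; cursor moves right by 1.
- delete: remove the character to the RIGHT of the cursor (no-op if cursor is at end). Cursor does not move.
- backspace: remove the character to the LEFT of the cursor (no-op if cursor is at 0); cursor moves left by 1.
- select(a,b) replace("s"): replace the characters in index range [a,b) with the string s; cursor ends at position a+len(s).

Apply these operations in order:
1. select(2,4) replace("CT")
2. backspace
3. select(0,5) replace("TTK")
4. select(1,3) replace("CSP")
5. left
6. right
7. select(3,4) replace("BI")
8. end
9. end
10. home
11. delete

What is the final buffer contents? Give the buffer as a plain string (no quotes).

After op 1 (select(2,4) replace("CT")): buf='GXCTKG' cursor=4
After op 2 (backspace): buf='GXCKG' cursor=3
After op 3 (select(0,5) replace("TTK")): buf='TTK' cursor=3
After op 4 (select(1,3) replace("CSP")): buf='TCSP' cursor=4
After op 5 (left): buf='TCSP' cursor=3
After op 6 (right): buf='TCSP' cursor=4
After op 7 (select(3,4) replace("BI")): buf='TCSBI' cursor=5
After op 8 (end): buf='TCSBI' cursor=5
After op 9 (end): buf='TCSBI' cursor=5
After op 10 (home): buf='TCSBI' cursor=0
After op 11 (delete): buf='CSBI' cursor=0

Answer: CSBI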